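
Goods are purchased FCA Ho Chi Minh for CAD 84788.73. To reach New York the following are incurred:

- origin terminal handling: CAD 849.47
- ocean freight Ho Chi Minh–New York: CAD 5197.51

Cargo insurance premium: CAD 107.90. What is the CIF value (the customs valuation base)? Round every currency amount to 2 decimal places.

CIF value: CAD 90943.61

CIF = FCA price + pre-shipment costs + freight + insurance
CIF = 84788.73 + 849.47 + 5197.51 + 107.90 = 90943.61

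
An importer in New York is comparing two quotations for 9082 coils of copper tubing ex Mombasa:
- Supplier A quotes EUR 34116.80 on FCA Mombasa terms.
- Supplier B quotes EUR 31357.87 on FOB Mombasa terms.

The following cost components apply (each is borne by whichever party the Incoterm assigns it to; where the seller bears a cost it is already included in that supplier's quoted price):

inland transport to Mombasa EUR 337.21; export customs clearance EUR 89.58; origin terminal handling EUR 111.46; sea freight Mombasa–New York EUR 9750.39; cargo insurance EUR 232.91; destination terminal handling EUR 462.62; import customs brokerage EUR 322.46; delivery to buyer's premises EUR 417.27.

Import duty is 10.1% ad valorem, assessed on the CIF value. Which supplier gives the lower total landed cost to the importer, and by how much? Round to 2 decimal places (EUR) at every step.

Supplier A (FCA):
CIF value = FCA price + origin terminal + freight + insurance = 34116.80 + 111.46 + 9750.39 + 232.91 = 44211.56
Import duty = 44211.56 × 10.1% = 4465.37
Buyer bears (A): 111.46 + 9750.39 + 232.91 + 462.62 + 322.46 + 417.27 = 11297.11
Landed cost (A) = invoice 34116.80 + 11297.11 + duty 4465.37 = 49879.28
Supplier B (FOB):
CIF value = FOB price + freight + insurance = 31357.87 + 9750.39 + 232.91 = 41341.17
Import duty = 41341.17 × 10.1% = 4175.46
Buyer bears (B): 9750.39 + 232.91 + 462.62 + 322.46 + 417.27 = 11185.65
Landed cost (B) = invoice 31357.87 + 11185.65 + duty 4175.46 = 46718.98
Difference = |49879.28 − 46718.98| = 3160.30

Supplier B is cheaper by EUR 3160.30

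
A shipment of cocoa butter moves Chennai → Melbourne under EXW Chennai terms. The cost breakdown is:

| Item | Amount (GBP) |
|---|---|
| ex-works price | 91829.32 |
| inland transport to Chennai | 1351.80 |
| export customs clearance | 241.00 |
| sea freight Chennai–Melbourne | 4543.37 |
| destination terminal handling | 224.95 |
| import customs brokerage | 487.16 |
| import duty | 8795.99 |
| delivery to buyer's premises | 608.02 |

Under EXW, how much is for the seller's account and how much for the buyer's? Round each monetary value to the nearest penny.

EXW: the seller makes goods available at their premises; the buyer bears all onward costs.
Seller's account: goods 91829.32 = 91829.32
Buyer's account: inland to port 1351.80 + export clearance 241.00 + freight 4543.37 + destination terminal 224.95 + brokerage 487.16 + duty 8795.99 + delivery 608.02 = 16252.29

Seller: GBP 91829.32; buyer: GBP 16252.29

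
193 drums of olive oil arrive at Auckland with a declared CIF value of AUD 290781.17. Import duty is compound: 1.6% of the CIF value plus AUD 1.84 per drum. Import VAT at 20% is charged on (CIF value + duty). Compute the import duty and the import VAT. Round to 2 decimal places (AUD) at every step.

Import duty: AUD 5007.62; import VAT: AUD 59157.76

Ad valorem component: 290781.17 × 1.6% = 4652.50
Specific component: 193 × 1.84 = 355.12
Import duty = 4652.50 + 355.12 = 5007.62
VAT base = CIF + duty = 290781.17 + 5007.62 = 295788.79
Import VAT = 295788.79 × 20% = 59157.76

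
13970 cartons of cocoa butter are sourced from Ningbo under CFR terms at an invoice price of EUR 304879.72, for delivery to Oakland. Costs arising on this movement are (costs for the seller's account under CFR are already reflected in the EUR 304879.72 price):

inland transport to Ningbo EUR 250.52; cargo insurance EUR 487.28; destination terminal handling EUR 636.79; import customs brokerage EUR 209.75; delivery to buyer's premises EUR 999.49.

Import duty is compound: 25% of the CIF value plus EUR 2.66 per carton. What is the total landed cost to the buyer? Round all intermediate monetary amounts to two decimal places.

Total landed cost: EUR 420714.98

CFR: the seller pays costs through ocean freight to the destination port, but not insurance.
Already in the invoice (seller's account under CFR): inland to port — exclude.
CIF value = CFR price + insurance = 304879.72 + 487.28 = 305367.00
Ad valorem component: 305367.00 × 25% = 76341.75
Specific component: 13970 × 2.66 = 37160.20
Import duty = 76341.75 + 37160.20 = 113501.95
Buyer bears: insurance 487.28 + destination terminal 636.79 + brokerage 209.75 + delivery 999.49 + duty 113501.95 = 115835.26
Landed cost = invoice 304879.72 + 115835.26 = 420714.98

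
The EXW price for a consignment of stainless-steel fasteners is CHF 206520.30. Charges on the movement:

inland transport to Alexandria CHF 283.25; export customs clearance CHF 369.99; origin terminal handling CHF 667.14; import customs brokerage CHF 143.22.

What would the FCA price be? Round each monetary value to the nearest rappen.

Not relevant to the conversion: origin terminal, brokerage — on the buyer under both terms; not part of either seller's price.
From EXW to FCA, the seller additionally bears: inland to port, export clearance.
FCA price = 206520.30 + 283.25 + 369.99 = 207173.54

FCA price: CHF 207173.54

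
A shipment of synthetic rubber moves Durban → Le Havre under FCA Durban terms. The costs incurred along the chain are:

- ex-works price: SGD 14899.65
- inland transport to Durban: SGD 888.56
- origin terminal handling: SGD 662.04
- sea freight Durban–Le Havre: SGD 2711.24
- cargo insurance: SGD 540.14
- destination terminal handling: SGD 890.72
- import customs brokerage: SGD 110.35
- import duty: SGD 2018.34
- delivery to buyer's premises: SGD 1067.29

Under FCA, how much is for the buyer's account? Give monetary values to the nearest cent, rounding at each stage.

FCA: the seller delivers export-cleared goods to the carrier; the buyer bears costs from that point.
Seller's account: goods 14899.65 + inland to port 888.56 = 15788.21
Buyer's account: origin terminal 662.04 + freight 2711.24 + insurance 540.14 + destination terminal 890.72 + brokerage 110.35 + duty 2018.34 + delivery 1067.29 = 8000.12

Buyer's account: SGD 8000.12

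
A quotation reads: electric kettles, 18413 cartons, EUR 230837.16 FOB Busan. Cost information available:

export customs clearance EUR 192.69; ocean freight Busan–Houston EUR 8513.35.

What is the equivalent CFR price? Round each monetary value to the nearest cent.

CFR price: EUR 239350.51

Not relevant to the conversion: export clearance — on the seller under both FOB and CFR; already in the FOB price and stays in the CFR price.
From FOB to CFR, the seller additionally bears: freight.
CFR price = 230837.16 + 8513.35 = 239350.51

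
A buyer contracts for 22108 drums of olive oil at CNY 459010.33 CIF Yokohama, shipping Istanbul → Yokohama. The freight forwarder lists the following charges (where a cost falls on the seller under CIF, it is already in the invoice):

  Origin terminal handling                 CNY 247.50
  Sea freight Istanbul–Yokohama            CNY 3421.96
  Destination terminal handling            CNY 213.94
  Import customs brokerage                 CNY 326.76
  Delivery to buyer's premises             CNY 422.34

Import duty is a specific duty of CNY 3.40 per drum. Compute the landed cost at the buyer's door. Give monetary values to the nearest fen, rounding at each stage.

Total landed cost: CNY 535140.57

CIF: the seller pays costs through ocean freight and marine insurance to the destination port.
Already in the invoice (seller's account under CIF): origin terminal, freight — exclude.
The CIF price already equals the CIF value: 459010.33
Import duty = 22108 × 3.40 = 75167.20
Buyer bears: destination terminal 213.94 + brokerage 326.76 + delivery 422.34 + duty 75167.20 = 76130.24
Landed cost = invoice 459010.33 + 76130.24 = 535140.57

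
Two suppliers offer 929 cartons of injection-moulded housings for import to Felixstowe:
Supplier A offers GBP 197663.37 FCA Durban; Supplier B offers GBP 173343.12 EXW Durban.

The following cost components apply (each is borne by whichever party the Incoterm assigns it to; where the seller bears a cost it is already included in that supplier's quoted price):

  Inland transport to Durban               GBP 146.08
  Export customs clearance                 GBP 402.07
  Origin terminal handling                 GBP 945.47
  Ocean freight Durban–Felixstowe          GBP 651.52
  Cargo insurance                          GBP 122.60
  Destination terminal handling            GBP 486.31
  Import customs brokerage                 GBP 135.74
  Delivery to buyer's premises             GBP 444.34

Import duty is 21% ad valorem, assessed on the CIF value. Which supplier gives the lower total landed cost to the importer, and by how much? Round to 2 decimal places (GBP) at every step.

Supplier A (FCA):
CIF value = FCA price + origin terminal + freight + insurance = 197663.37 + 945.47 + 651.52 + 122.60 = 199382.96
Import duty = 199382.96 × 21% = 41870.42
Buyer bears (A): 945.47 + 651.52 + 122.60 + 486.31 + 135.74 + 444.34 = 2785.98
Landed cost (A) = invoice 197663.37 + 2785.98 + duty 41870.42 = 242319.77
Supplier B (EXW):
CIF value = EXW price + inland to port + export clearance + origin terminal + freight + insurance = 173343.12 + 146.08 + 402.07 + 945.47 + 651.52 + 122.60 = 175610.86
Import duty = 175610.86 × 21% = 36878.28
Buyer bears (B): 146.08 + 402.07 + 945.47 + 651.52 + 122.60 + 486.31 + 135.74 + 444.34 = 3334.13
Landed cost (B) = invoice 173343.12 + 3334.13 + duty 36878.28 = 213555.53
Difference = |242319.77 − 213555.53| = 28764.24

Supplier B is cheaper by GBP 28764.24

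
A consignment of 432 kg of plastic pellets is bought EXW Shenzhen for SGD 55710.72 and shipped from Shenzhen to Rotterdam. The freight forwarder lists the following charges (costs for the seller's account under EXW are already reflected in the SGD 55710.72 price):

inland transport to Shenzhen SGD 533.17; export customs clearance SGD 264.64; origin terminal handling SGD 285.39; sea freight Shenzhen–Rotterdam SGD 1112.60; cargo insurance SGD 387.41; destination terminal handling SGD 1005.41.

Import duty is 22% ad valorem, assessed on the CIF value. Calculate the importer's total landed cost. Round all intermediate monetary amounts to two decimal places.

EXW: the seller makes goods available at their premises; the buyer bears all onward costs.
CIF value = EXW price + inland to port + export clearance + origin terminal + freight + insurance = 55710.72 + 533.17 + 264.64 + 285.39 + 1112.60 + 387.41 = 58293.93
Import duty = 58293.93 × 22% = 12824.66
Buyer bears: inland to port 533.17 + export clearance 264.64 + origin terminal 285.39 + freight 1112.60 + insurance 387.41 + destination terminal 1005.41 + duty 12824.66 = 16413.28
Landed cost = invoice 55710.72 + 16413.28 = 72124.00

Total landed cost: SGD 72124.00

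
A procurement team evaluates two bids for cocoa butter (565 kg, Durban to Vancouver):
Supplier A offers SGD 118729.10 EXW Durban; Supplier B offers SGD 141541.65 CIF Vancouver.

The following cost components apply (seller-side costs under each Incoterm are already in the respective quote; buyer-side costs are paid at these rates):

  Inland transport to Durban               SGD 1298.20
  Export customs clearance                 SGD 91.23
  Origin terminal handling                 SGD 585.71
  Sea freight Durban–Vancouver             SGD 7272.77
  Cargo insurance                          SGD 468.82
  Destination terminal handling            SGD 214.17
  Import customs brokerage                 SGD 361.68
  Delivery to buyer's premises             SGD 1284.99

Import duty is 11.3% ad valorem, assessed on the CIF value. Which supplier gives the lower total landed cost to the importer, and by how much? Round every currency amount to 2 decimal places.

Supplier A is cheaper by SGD 14575.65

Supplier A (EXW):
CIF value = EXW price + inland to port + export clearance + origin terminal + freight + insurance = 118729.10 + 1298.20 + 91.23 + 585.71 + 7272.77 + 468.82 = 128445.83
Import duty = 128445.83 × 11.3% = 14514.38
Buyer bears (A): 1298.20 + 91.23 + 585.71 + 7272.77 + 468.82 + 214.17 + 361.68 + 1284.99 = 11577.57
Landed cost (A) = invoice 118729.10 + 11577.57 + duty 14514.38 = 144821.05
Supplier B (CIF):
The CIF price already equals the CIF value: 141541.65
Import duty = 141541.65 × 11.3% = 15994.21
Buyer bears (B): 214.17 + 361.68 + 1284.99 = 1860.84
Landed cost (B) = invoice 141541.65 + 1860.84 + duty 15994.21 = 159396.70
Difference = |144821.05 − 159396.70| = 14575.65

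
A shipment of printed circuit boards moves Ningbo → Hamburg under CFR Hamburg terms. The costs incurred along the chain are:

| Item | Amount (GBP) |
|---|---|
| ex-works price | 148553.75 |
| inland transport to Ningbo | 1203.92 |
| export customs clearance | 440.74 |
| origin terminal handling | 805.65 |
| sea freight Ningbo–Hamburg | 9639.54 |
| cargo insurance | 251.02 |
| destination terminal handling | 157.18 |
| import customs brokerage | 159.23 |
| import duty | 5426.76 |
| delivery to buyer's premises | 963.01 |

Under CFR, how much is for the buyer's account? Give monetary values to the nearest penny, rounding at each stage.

CFR: the seller pays costs through ocean freight to the destination port, but not insurance.
Seller's account: goods 148553.75 + inland to port 1203.92 + export clearance 440.74 + origin terminal 805.65 + freight 9639.54 = 160643.60
Buyer's account: insurance 251.02 + destination terminal 157.18 + brokerage 159.23 + duty 5426.76 + delivery 963.01 = 6957.20

Buyer's account: GBP 6957.20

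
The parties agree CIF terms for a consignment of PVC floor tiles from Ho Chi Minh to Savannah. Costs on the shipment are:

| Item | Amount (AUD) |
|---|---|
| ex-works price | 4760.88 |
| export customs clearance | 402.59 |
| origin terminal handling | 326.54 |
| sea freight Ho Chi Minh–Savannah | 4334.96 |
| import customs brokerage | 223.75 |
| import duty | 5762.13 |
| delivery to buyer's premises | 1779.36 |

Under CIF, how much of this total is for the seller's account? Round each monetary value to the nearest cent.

CIF: the seller pays costs through ocean freight and marine insurance to the destination port.
Seller's account: goods 4760.88 + export clearance 402.59 + origin terminal 326.54 + freight 4334.96 = 9824.97
Buyer's account: brokerage 223.75 + duty 5762.13 + delivery 1779.36 = 7765.24

Seller's account: AUD 9824.97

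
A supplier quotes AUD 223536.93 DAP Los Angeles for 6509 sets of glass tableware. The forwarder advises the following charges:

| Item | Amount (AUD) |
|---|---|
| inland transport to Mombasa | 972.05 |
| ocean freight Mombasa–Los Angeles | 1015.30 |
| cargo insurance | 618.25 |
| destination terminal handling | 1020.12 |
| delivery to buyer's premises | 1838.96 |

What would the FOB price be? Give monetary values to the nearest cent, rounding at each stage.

FOB price: AUD 219044.30

Not relevant to the conversion: inland to port — on the seller under both DAP and FOB; already in the DAP price and stays in the FOB price.
From DAP to FOB, the seller no longer bears: freight, insurance, destination terminal, delivery.
FOB price = 223536.93 − 1015.30 − 618.25 − 1020.12 − 1838.96 = 219044.30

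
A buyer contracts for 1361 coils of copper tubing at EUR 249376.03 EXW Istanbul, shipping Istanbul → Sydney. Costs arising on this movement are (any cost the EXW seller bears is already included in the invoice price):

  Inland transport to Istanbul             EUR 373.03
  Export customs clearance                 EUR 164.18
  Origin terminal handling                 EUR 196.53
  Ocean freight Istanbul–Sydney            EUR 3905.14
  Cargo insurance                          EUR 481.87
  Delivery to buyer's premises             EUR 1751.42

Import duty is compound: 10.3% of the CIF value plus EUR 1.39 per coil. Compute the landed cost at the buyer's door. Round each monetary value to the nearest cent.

Total landed cost: EUR 284353.16

EXW: the seller makes goods available at their premises; the buyer bears all onward costs.
CIF value = EXW price + inland to port + export clearance + origin terminal + freight + insurance = 249376.03 + 373.03 + 164.18 + 196.53 + 3905.14 + 481.87 = 254496.78
Ad valorem component: 254496.78 × 10.3% = 26213.17
Specific component: 1361 × 1.39 = 1891.79
Import duty = 26213.17 + 1891.79 = 28104.96
Buyer bears: inland to port 373.03 + export clearance 164.18 + origin terminal 196.53 + freight 3905.14 + insurance 481.87 + delivery 1751.42 + duty 28104.96 = 34977.13
Landed cost = invoice 249376.03 + 34977.13 = 284353.16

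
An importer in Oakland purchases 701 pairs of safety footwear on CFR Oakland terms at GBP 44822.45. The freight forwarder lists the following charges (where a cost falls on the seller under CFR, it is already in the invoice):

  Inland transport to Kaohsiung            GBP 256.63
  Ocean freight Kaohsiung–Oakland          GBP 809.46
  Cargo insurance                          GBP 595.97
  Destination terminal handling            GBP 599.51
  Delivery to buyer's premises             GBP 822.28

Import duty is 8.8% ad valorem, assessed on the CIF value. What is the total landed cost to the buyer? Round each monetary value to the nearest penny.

CFR: the seller pays costs through ocean freight to the destination port, but not insurance.
Already in the invoice (seller's account under CFR): inland to port, freight — exclude.
CIF value = CFR price + insurance = 44822.45 + 595.97 = 45418.42
Import duty = 45418.42 × 8.8% = 3996.82
Buyer bears: insurance 595.97 + destination terminal 599.51 + delivery 822.28 + duty 3996.82 = 6014.58
Landed cost = invoice 44822.45 + 6014.58 = 50837.03

Total landed cost: GBP 50837.03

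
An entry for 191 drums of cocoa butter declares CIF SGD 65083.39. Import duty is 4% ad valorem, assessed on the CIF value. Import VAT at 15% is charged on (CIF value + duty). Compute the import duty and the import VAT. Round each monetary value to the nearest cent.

Import duty = 65083.39 × 4% = 2603.34
VAT base = CIF + duty = 65083.39 + 2603.34 = 67686.73
Import VAT = 67686.73 × 15% = 10153.01

Import duty: SGD 2603.34; import VAT: SGD 10153.01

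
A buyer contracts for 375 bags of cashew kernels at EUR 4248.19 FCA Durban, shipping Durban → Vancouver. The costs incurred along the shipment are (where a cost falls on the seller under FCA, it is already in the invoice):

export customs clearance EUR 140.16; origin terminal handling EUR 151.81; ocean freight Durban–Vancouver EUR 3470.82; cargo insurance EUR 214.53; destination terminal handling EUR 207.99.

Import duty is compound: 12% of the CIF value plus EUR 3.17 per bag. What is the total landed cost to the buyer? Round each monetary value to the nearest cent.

FCA: the seller delivers export-cleared goods to the carrier; the buyer bears costs from that point.
Already in the invoice (seller's account under FCA): export clearance — exclude.
CIF value = FCA price + origin terminal + freight + insurance = 4248.19 + 151.81 + 3470.82 + 214.53 = 8085.35
Ad valorem component: 8085.35 × 12% = 970.24
Specific component: 375 × 3.17 = 1188.75
Import duty = 970.24 + 1188.75 = 2158.99
Buyer bears: origin terminal 151.81 + freight 3470.82 + insurance 214.53 + destination terminal 207.99 + duty 2158.99 = 6204.14
Landed cost = invoice 4248.19 + 6204.14 = 10452.33

Total landed cost: EUR 10452.33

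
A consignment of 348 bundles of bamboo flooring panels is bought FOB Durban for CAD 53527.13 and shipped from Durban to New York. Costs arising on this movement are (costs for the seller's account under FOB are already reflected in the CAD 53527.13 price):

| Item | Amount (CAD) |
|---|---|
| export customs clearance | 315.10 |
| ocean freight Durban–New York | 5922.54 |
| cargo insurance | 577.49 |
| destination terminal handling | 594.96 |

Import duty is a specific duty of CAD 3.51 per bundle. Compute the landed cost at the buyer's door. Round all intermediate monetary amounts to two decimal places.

Total landed cost: CAD 61843.60

FOB: the seller bears costs until goods are on board at the origin port; the buyer bears freight, insurance and all costs thereafter.
Already in the invoice (seller's account under FOB): export clearance — exclude.
CIF value = FOB price + freight + insurance = 53527.13 + 5922.54 + 577.49 = 60027.16
Import duty = 348 × 3.51 = 1221.48
Buyer bears: freight 5922.54 + insurance 577.49 + destination terminal 594.96 + duty 1221.48 = 8316.47
Landed cost = invoice 53527.13 + 8316.47 = 61843.60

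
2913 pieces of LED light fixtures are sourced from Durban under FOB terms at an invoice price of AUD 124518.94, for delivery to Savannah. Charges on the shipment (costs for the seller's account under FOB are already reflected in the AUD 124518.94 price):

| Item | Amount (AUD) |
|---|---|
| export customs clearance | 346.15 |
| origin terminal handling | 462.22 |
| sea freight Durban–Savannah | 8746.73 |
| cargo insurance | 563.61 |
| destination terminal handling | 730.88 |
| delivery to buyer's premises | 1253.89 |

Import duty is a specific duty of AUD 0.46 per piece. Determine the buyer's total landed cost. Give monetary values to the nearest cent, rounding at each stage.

FOB: the seller bears costs until goods are on board at the origin port; the buyer bears freight, insurance and all costs thereafter.
Already in the invoice (seller's account under FOB): export clearance, origin terminal — exclude.
CIF value = FOB price + freight + insurance = 124518.94 + 8746.73 + 563.61 = 133829.28
Import duty = 2913 × 0.46 = 1339.98
Buyer bears: freight 8746.73 + insurance 563.61 + destination terminal 730.88 + delivery 1253.89 + duty 1339.98 = 12635.09
Landed cost = invoice 124518.94 + 12635.09 = 137154.03

Total landed cost: AUD 137154.03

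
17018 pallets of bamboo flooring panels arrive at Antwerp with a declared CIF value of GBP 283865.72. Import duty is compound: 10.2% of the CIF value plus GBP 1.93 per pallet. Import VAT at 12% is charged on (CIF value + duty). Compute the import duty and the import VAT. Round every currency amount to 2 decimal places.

Import duty: GBP 61799.04; import VAT: GBP 41479.77

Ad valorem component: 283865.72 × 10.2% = 28954.30
Specific component: 17018 × 1.93 = 32844.74
Import duty = 28954.30 + 32844.74 = 61799.04
VAT base = CIF + duty = 283865.72 + 61799.04 = 345664.76
Import VAT = 345664.76 × 12% = 41479.77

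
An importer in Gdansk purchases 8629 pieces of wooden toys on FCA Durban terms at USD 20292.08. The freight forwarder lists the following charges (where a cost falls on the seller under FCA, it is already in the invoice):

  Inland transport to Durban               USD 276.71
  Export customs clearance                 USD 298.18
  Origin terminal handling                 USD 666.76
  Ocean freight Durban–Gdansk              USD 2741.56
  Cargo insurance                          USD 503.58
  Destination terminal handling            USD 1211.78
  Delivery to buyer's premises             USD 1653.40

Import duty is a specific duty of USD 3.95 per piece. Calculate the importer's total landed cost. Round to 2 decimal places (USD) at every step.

FCA: the seller delivers export-cleared goods to the carrier; the buyer bears costs from that point.
Already in the invoice (seller's account under FCA): inland to port, export clearance — exclude.
CIF value = FCA price + origin terminal + freight + insurance = 20292.08 + 666.76 + 2741.56 + 503.58 = 24203.98
Import duty = 8629 × 3.95 = 34084.55
Buyer bears: origin terminal 666.76 + freight 2741.56 + insurance 503.58 + destination terminal 1211.78 + delivery 1653.40 + duty 34084.55 = 40861.63
Landed cost = invoice 20292.08 + 40861.63 = 61153.71

Total landed cost: USD 61153.71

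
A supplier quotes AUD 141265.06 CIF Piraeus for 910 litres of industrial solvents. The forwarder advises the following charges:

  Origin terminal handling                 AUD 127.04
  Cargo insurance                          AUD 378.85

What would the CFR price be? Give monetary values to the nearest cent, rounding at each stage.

CFR price: AUD 140886.21

Not relevant to the conversion: origin terminal — on the seller under both CIF and CFR; already in the CIF price and stays in the CFR price.
From CIF to CFR, the seller no longer bears: insurance.
CFR price = 141265.06 − 378.85 = 140886.21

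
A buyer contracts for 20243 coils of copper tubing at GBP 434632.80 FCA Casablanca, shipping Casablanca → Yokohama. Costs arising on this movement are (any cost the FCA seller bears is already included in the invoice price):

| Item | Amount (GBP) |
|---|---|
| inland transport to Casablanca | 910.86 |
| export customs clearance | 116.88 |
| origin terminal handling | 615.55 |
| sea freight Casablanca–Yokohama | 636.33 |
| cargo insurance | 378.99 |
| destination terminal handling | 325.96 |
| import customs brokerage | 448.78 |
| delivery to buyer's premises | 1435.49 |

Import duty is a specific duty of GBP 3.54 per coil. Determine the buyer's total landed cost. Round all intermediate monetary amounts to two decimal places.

FCA: the seller delivers export-cleared goods to the carrier; the buyer bears costs from that point.
Already in the invoice (seller's account under FCA): inland to port, export clearance — exclude.
CIF value = FCA price + origin terminal + freight + insurance = 434632.80 + 615.55 + 636.33 + 378.99 = 436263.67
Import duty = 20243 × 3.54 = 71660.22
Buyer bears: origin terminal 615.55 + freight 636.33 + insurance 378.99 + destination terminal 325.96 + brokerage 448.78 + delivery 1435.49 + duty 71660.22 = 75501.32
Landed cost = invoice 434632.80 + 75501.32 = 510134.12

Total landed cost: GBP 510134.12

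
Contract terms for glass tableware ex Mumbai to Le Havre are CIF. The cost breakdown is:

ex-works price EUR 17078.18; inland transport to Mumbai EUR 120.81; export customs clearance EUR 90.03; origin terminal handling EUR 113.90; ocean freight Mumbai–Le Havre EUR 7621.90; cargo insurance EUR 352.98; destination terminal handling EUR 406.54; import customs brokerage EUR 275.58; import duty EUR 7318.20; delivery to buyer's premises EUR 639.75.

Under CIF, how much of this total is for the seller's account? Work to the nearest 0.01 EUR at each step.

Seller's account: EUR 25377.80

CIF: the seller pays costs through ocean freight and marine insurance to the destination port.
Seller's account: goods 17078.18 + inland to port 120.81 + export clearance 90.03 + origin terminal 113.90 + freight 7621.90 + insurance 352.98 = 25377.80
Buyer's account: destination terminal 406.54 + brokerage 275.58 + duty 7318.20 + delivery 639.75 = 8640.07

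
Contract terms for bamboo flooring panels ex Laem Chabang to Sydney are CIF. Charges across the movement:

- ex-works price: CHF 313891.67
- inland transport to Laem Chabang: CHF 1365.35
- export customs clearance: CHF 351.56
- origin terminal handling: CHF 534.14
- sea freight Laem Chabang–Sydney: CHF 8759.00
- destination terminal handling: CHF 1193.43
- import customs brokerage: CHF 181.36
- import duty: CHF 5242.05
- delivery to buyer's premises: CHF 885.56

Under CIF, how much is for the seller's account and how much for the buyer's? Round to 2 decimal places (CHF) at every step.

CIF: the seller pays costs through ocean freight and marine insurance to the destination port.
Seller's account: goods 313891.67 + inland to port 1365.35 + export clearance 351.56 + origin terminal 534.14 + freight 8759.00 = 324901.72
Buyer's account: destination terminal 1193.43 + brokerage 181.36 + duty 5242.05 + delivery 885.56 = 7502.40

Seller: CHF 324901.72; buyer: CHF 7502.40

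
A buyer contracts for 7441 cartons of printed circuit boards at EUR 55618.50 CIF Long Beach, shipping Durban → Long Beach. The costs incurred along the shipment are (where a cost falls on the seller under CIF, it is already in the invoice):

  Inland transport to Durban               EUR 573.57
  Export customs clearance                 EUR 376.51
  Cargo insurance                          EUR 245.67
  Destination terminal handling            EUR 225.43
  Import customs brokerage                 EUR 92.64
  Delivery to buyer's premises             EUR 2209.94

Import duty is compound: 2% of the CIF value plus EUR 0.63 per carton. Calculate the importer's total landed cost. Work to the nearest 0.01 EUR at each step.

Total landed cost: EUR 63946.71

CIF: the seller pays costs through ocean freight and marine insurance to the destination port.
Already in the invoice (seller's account under CIF): inland to port, export clearance, insurance — exclude.
The CIF price already equals the CIF value: 55618.50
Ad valorem component: 55618.50 × 2% = 1112.37
Specific component: 7441 × 0.63 = 4687.83
Import duty = 1112.37 + 4687.83 = 5800.20
Buyer bears: destination terminal 225.43 + brokerage 92.64 + delivery 2209.94 + duty 5800.20 = 8328.21
Landed cost = invoice 55618.50 + 8328.21 = 63946.71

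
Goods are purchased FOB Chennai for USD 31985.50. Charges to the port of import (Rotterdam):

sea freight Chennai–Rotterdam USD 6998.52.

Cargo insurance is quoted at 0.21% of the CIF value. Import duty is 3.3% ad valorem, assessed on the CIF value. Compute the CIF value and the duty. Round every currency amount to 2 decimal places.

Let C be the CIF value. C = FOB price + freight + 0.21% × C
C − 0.21% × C = 31985.50 + 6998.52
0.9979 × C = 38984.02
C = 38984.02 / 0.9979 = 39066.06
Insurance premium = 0.21% × 39066.06 = 82.04
Import duty = 39066.06 × 3.3% = 1289.18

CIF value: USD 39066.06; import duty: USD 1289.18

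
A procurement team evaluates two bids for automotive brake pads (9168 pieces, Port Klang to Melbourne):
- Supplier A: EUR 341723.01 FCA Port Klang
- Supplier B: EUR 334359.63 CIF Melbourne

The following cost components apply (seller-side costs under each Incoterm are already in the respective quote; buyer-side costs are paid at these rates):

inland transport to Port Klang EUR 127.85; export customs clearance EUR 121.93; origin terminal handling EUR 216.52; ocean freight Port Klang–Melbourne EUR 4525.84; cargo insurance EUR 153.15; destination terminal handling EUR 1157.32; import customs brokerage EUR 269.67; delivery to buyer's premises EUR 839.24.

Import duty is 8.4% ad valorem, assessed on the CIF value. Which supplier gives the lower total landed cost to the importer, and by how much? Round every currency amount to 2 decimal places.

Supplier A (FCA):
CIF value = FCA price + origin terminal + freight + insurance = 341723.01 + 216.52 + 4525.84 + 153.15 = 346618.52
Import duty = 346618.52 × 8.4% = 29115.96
Buyer bears (A): 216.52 + 4525.84 + 153.15 + 1157.32 + 269.67 + 839.24 = 7161.74
Landed cost (A) = invoice 341723.01 + 7161.74 + duty 29115.96 = 378000.71
Supplier B (CIF):
The CIF price already equals the CIF value: 334359.63
Import duty = 334359.63 × 8.4% = 28086.21
Buyer bears (B): 1157.32 + 269.67 + 839.24 = 2266.23
Landed cost (B) = invoice 334359.63 + 2266.23 + duty 28086.21 = 364712.07
Difference = |378000.71 − 364712.07| = 13288.64

Supplier B is cheaper by EUR 13288.64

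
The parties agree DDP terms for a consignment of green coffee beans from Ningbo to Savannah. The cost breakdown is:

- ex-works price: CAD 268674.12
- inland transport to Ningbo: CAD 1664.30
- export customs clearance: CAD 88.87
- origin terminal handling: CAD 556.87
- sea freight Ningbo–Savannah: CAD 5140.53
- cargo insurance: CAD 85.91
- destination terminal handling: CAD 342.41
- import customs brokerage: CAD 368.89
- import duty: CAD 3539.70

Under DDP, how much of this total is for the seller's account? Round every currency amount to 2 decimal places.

DDP: the seller bears all costs including import duty.
Seller's account: goods 268674.12 + inland to port 1664.30 + export clearance 88.87 + origin terminal 556.87 + freight 5140.53 + insurance 85.91 + destination terminal 342.41 + brokerage 368.89 + duty 3539.70 = 280461.60
Buyer's account: 0.00

Seller's account: CAD 280461.60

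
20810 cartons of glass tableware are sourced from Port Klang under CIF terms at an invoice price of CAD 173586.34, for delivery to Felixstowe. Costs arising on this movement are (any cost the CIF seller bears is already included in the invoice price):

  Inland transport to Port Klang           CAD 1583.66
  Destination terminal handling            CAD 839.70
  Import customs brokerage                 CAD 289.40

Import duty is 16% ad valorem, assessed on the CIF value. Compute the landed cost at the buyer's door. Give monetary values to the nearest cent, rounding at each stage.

Total landed cost: CAD 202489.25

CIF: the seller pays costs through ocean freight and marine insurance to the destination port.
Already in the invoice (seller's account under CIF): inland to port — exclude.
The CIF price already equals the CIF value: 173586.34
Import duty = 173586.34 × 16% = 27773.81
Buyer bears: destination terminal 839.70 + brokerage 289.40 + duty 27773.81 = 28902.91
Landed cost = invoice 173586.34 + 28902.91 = 202489.25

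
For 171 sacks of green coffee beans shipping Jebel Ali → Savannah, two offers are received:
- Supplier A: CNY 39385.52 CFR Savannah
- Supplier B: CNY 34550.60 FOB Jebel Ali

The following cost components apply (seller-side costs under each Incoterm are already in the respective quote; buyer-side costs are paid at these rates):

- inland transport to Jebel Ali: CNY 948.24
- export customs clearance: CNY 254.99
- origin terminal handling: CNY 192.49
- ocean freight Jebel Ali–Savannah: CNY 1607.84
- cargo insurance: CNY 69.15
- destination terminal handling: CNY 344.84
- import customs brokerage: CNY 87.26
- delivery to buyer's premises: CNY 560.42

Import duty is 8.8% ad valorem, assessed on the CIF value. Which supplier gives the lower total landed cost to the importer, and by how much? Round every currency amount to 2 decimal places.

Supplier B is cheaper by CNY 3511.06

Supplier A (CFR):
CIF value = CFR price + insurance = 39385.52 + 69.15 = 39454.67
Import duty = 39454.67 × 8.8% = 3472.01
Buyer bears (A): 69.15 + 344.84 + 87.26 + 560.42 = 1061.67
Landed cost (A) = invoice 39385.52 + 1061.67 + duty 3472.01 = 43919.20
Supplier B (FOB):
CIF value = FOB price + freight + insurance = 34550.60 + 1607.84 + 69.15 = 36227.59
Import duty = 36227.59 × 8.8% = 3188.03
Buyer bears (B): 1607.84 + 69.15 + 344.84 + 87.26 + 560.42 = 2669.51
Landed cost (B) = invoice 34550.60 + 2669.51 + duty 3188.03 = 40408.14
Difference = |43919.20 − 40408.14| = 3511.06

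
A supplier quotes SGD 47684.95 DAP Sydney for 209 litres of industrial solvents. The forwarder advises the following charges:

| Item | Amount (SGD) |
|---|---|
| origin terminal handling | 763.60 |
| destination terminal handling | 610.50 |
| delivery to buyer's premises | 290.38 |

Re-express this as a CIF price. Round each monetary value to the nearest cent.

Not relevant to the conversion: origin terminal — on the seller under both DAP and CIF; already in the DAP price and stays in the CIF price.
From DAP to CIF, the seller no longer bears: destination terminal, delivery.
CIF price = 47684.95 − 610.50 − 290.38 = 46784.07

CIF price: SGD 46784.07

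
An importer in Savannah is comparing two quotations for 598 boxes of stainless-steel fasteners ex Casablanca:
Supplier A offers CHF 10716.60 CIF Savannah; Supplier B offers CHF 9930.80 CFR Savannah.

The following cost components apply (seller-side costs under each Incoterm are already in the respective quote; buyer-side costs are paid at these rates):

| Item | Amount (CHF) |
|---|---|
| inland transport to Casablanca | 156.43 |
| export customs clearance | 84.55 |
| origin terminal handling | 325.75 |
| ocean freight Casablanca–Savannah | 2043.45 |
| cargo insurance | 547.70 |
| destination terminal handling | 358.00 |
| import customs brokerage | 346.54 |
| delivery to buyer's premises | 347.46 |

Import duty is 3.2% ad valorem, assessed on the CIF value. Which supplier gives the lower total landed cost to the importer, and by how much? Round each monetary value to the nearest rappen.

Supplier B is cheaper by CHF 245.72

Supplier A (CIF):
The CIF price already equals the CIF value: 10716.60
Import duty = 10716.60 × 3.2% = 342.93
Buyer bears (A): 358.00 + 346.54 + 347.46 = 1052.00
Landed cost (A) = invoice 10716.60 + 1052.00 + duty 342.93 = 12111.53
Supplier B (CFR):
CIF value = CFR price + insurance = 9930.80 + 547.70 = 10478.50
Import duty = 10478.50 × 3.2% = 335.31
Buyer bears (B): 547.70 + 358.00 + 346.54 + 347.46 = 1599.70
Landed cost (B) = invoice 9930.80 + 1599.70 + duty 335.31 = 11865.81
Difference = |12111.53 − 11865.81| = 245.72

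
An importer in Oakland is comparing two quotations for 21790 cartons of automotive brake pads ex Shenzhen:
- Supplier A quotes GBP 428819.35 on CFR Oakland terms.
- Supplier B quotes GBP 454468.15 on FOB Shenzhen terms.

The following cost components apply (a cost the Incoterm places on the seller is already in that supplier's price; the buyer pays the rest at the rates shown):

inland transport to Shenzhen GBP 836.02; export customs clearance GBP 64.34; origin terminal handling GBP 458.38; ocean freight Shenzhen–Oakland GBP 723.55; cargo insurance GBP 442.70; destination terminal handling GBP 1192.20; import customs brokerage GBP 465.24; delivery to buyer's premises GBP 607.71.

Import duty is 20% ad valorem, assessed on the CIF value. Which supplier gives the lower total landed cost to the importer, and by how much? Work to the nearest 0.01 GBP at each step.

Supplier A is cheaper by GBP 31646.82

Supplier A (CFR):
CIF value = CFR price + insurance = 428819.35 + 442.70 = 429262.05
Import duty = 429262.05 × 20% = 85852.41
Buyer bears (A): 442.70 + 1192.20 + 465.24 + 607.71 = 2707.85
Landed cost (A) = invoice 428819.35 + 2707.85 + duty 85852.41 = 517379.61
Supplier B (FOB):
CIF value = FOB price + freight + insurance = 454468.15 + 723.55 + 442.70 = 455634.40
Import duty = 455634.40 × 20% = 91126.88
Buyer bears (B): 723.55 + 442.70 + 1192.20 + 465.24 + 607.71 = 3431.40
Landed cost (B) = invoice 454468.15 + 3431.40 + duty 91126.88 = 549026.43
Difference = |517379.61 − 549026.43| = 31646.82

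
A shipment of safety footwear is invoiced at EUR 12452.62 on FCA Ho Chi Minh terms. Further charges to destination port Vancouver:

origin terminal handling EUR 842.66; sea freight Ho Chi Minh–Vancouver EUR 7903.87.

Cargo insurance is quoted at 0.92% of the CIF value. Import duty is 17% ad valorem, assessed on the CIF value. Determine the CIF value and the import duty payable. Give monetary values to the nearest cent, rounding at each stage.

Let C be the CIF value. C = FCA price + pre-shipment costs + freight + 0.92% × C
C − 0.92% × C = 12452.62 + 842.66 + 7903.87
0.9908 × C = 21199.15
C = 21199.15 / 0.9908 = 21395.99
Insurance premium = 0.92% × 21395.99 = 196.84
Import duty = 21395.99 × 17% = 3637.32

CIF value: EUR 21395.99; import duty: EUR 3637.32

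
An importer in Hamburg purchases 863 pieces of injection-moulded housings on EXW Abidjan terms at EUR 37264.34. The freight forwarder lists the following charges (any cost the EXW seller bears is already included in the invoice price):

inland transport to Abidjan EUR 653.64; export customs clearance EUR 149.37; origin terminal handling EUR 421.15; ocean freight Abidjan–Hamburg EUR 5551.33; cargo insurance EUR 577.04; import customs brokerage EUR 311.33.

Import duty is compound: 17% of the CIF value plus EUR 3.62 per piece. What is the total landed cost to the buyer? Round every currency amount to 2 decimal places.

EXW: the seller makes goods available at their premises; the buyer bears all onward costs.
CIF value = EXW price + inland to port + export clearance + origin terminal + freight + insurance = 37264.34 + 653.64 + 149.37 + 421.15 + 5551.33 + 577.04 = 44616.87
Ad valorem component: 44616.87 × 17% = 7584.87
Specific component: 863 × 3.62 = 3124.06
Import duty = 7584.87 + 3124.06 = 10708.93
Buyer bears: inland to port 653.64 + export clearance 149.37 + origin terminal 421.15 + freight 5551.33 + insurance 577.04 + brokerage 311.33 + duty 10708.93 = 18372.79
Landed cost = invoice 37264.34 + 18372.79 = 55637.13

Total landed cost: EUR 55637.13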